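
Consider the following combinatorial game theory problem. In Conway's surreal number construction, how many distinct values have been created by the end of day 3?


Day 0: {|} = 0 is born. Count = 1.
Day n: the number of surreal numbers born by day n is 2^(n+1) - 1.
By day 0: 2^1 - 1 = 1
By day 1: 2^2 - 1 = 3
By day 2: 2^3 - 1 = 7
By day 3: 2^4 - 1 = 15
By day 3: 15 surreal numbers.

15


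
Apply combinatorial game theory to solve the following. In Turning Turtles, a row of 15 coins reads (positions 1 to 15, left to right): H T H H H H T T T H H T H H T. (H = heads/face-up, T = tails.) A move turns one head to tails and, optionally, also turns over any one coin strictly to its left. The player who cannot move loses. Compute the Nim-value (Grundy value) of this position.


Coins: H T H H H H T T T H H T H H T
Key fact: a single head at position k behaves exactly like a Nim heap of size k (turning it to T and optionally flipping a coin at j < k corresponds to moving the heap from k to j, or to 0), and heads combine as a disjunctive sum (two heads at the same place would cancel, matching j XOR j = 0). So the Nim-value is the XOR of the 1-indexed positions of the heads.
Face-up positions (1-indexed): [1, 3, 4, 5, 6, 10, 11, 13, 14]
XOR 0 with 1: 0 XOR 1 = 1
XOR 1 with 3: 1 XOR 3 = 2
XOR 2 with 4: 2 XOR 4 = 6
XOR 6 with 5: 6 XOR 5 = 3
XOR 3 with 6: 3 XOR 6 = 5
XOR 5 with 10: 5 XOR 10 = 15
XOR 15 with 11: 15 XOR 11 = 4
XOR 4 with 13: 4 XOR 13 = 9
XOR 9 with 14: 9 XOR 14 = 7
Nim-value = 7

7


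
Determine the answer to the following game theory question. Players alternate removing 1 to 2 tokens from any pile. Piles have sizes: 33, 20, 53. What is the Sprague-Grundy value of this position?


Subtraction set: {1, 2}
For this subtraction set, G(n) = n mod 3 (period = max + 1 = 3).
Pile 1 (size 33): G(33) = 33 mod 3 = 0
Pile 2 (size 20): G(20) = 20 mod 3 = 2
Pile 3 (size 53): G(53) = 53 mod 3 = 2
Total Grundy value = XOR of all: 0 XOR 2 XOR 2 = 0

0


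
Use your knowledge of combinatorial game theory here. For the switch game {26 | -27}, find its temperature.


The game is {26 | -27}, a switch {a | b} with numbers a > b.
Cooling {a | b} by t gives {a - t | b + t}, which stops being hot when a - t = b + t, i.e. at t = (a - b)/2. So the temperature of a switch is (a - b)/2.
Temperature = (Left option - Right option) / 2
= (26 - (-27)) / 2
= 53 / 2
= 53/2

53/2


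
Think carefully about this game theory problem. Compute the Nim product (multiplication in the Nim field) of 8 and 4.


Nim multiplication is bilinear over XOR: (u XOR v) * w = (u*w) XOR (v*w).
So we split each operand into its bit components and XOR the pairwise Nim products.
8 = 8 (as XOR of powers of 2).
4 = 4 (as XOR of powers of 2).
Using the standard Nim-product table on single bits:
  2*2 = 3,   2*4 = 8,   2*8 = 12,
  4*4 = 6,   4*8 = 11,  8*8 = 13,
and  1*x = x (identity), k*l = l*k (commutative).
Pairwise Nim products:
  8 * 4 = 11
XOR them: 11 = 11.
Result: 8 * 4 = 11 (in Nim).

11


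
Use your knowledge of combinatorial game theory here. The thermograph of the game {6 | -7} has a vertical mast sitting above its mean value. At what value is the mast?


Game = {6 | -7}, a switch {a | b} with numbers a > b.
Its thermograph has left wall a - t and right wall b + t, which meet at t = (a - b)/2, where both equal (a + b)/2. So the mast (mean value) is at (a + b)/2.
Mean = (6 + (-7))/2 = -1/2 = -1/2

-1/2


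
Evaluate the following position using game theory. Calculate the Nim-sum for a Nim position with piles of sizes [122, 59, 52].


We need the XOR (exclusive or) of all pile sizes.
After XOR-ing pile 1 (size 122): 0 XOR 122 = 122
After XOR-ing pile 2 (size 59): 122 XOR 59 = 65
After XOR-ing pile 3 (size 52): 65 XOR 52 = 117
The Nim-value of this position is 117.

117


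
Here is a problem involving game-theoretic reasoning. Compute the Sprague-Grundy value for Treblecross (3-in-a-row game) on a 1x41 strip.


Treblecross: place X on empty cells; 3-in-a-row wins.
Playing within two cells of an existing X lets the opponent win at once, so sensible play treats the cells i-2..i+2 around each X as dead. The player left with no safe cell loses, so this is a normal-play take-away game on strips of safe cells.
Placing X at cell i (0-indexed) of a strip of k safe cells leaves independent strips of sizes max(0, i-2) and max(0, k-i-3). Hence G(k) = mex{ G(max(0,i-2)) XOR G(max(0,k-i-3)) : 0 <= i < k }, with G(0) = 0.
G(1): splits (0,0):0^0=0 -> mex({0}) = 1
G(2): splits (0,0):0^0=0 -> mex({0}) = 1
G(3): splits (0,0):0^0=0 -> mex({0}) = 1
G(4): splits (0,1):0^1=1 (0,0):0^0=0 -> mex({0, 1}) = 2
G(5): splits (0,2):0^1=1 (0,1):0^1=1 (0,0):0^0=0 -> mex({0, 1}) = 2
G(6) = mex({1}) = 0
G(7) = mex({0, 1, 2}) = 3
G(8) = mex({0, 1, 2}) = 3
G(9) = mex({0, 2}) = 1
G(10) = mex({0, 2, 3}) = 1
G(11) = mex({0, 3}) = 1
G(12) = mex({1, 3}) = 0
G(13) = mex({0, 1, 2, 3}) = 4
G(14) = mex({0, 1, 2}) = 3
G(15) = mex({0, 1, 2}) = 3
G(16) = mex({0, 1, 2, 4}) = 3
G(17) = mex({0, 1, 3, 4}) = 2
G(18) = mex({0, 1, 3, 4}) = 2
G(19) = mex({0, 1, 3, 5}) = 2
G(20) = mex({0, 1, 2, 3, 5}) = 4
G(21) = mex({0, 1, 2, 3, 5}) = 4
G(22) = mex({1, 2, 6}) = 0
G(23) = mex({0, 1, 2, 3, 4, 6}) = 5
G(24) = mex({0, 1, 2, 3, 4}) = 5
G(25) = mex({0, 1, 3, 4, 7}) = 2
G(26) = mex({0, 1, 3, 4, 5, 7}) = 2
G(27) = mex({0, 1, 3, 5}) = 2
G(28) = mex({0, 1, 2, 5}) = 3
G(29) = mex({0, 1, 2, 4, 5, 6}) = 3
G(30) = mex({1, 2, 4, 6}) = 0
G(31) = mex({0, 1, 2, 3, 4, 6}) = 5
G(32) = mex({1, 2, 3, 4, 7}) = 0
G(33) = mex({0, 3, 7}) = 1
G(34) = mex({0, 2, 3, 5, 7}) = 1
G(35) = mex({0, 2, 3, 5, 6}) = 1
G(36) = mex({0, 1, 2, 5, 6}) = 3
G(37) = mex({0, 1, 2, 4, 5, 6}) = 3
G(38) = mex({0, 1, 2, 4}) = 3
G(39) = mex({0, 1, 2, 3, 4, 7}) = 5
G(40) = mex({0, 1, 2, 3, 4, 5, 7}) = 6
G(41) = mex({0, 1, 2, 3, 5, 7}) = 4
Therefore G(41) = 4.

4


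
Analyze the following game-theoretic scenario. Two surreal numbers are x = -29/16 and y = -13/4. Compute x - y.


x = -29/16, y = -13/4
Converting to common denominator: 16
x = -29/16, y = -52/16
x - y = -29/16 - -13/4 = 23/16

23/16


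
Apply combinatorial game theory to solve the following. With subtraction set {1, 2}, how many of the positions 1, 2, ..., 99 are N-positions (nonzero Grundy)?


Subtraction set S = {1, 2}, so G(n) = n mod 3.
G(n) = 0 when n is a multiple of 3.
Multiples of 3 in [1, 99]: 33
N-positions (nonzero Grundy) = 99 - 33 = 66

66


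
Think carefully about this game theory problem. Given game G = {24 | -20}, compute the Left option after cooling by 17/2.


Original game: {24 | -20} (a switch {a | b} with a > b).
Cooling by t (for t below the temperature (a - b)/2 = 22) taxes each move by t: {a | b} cooled by t is {a - t | b + t}.
Cooling amount: t = 17/2
Cooled Left option: 24 - 17/2 = 31/2
Cooled Right option: -20 + 17/2 = -23/2
Cooled game: {31/2 | -23/2}
Left option = 31/2

31/2


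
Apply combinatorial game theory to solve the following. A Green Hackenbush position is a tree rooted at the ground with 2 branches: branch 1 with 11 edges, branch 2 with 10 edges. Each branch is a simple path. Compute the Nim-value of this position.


The tree has 2 branches from the ground vertex.
In Green Hackenbush, the Nim-value of a simple path of length k is k.
Branch 1: length 11, Nim-value = 11
Branch 2: length 10, Nim-value = 10
Total Nim-value = XOR of all branch values:
0 XOR 11 = 11
11 XOR 10 = 1
Nim-value of the tree = 1

1


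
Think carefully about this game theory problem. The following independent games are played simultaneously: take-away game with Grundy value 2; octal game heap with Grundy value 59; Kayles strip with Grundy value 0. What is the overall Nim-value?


By the Sprague-Grundy theorem, the Grundy value of a sum of games is the XOR of individual Grundy values.
take-away game: Grundy value = 2. Running XOR: 0 XOR 2 = 2
octal game heap: Grundy value = 59. Running XOR: 2 XOR 59 = 57
Kayles strip: Grundy value = 0. Running XOR: 57 XOR 0 = 57
The combined Grundy value is 57.

57


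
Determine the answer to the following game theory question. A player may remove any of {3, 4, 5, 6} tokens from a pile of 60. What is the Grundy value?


The subtraction set is S = {3, 4, 5, 6}.
G(k) = mex{ G(k - s) : s in S, s <= k }. We compute iteratively: G(0) = 0.
G(1) = mex({}) = 0
G(2) = mex({}) = 0
G(3) = mex({0}) = 1
G(4) = mex({0}) = 1
G(5) = mex({0}) = 1
G(6) = mex({0, 1}) = 2
G(7) = mex({0, 1}) = 2
G(8) = mex({0, 1}) = 2
G(9) = mex({1, 2}) = 0
G(10) = mex({1, 2}) = 0
G(11) = mex({1, 2}) = 0
G(12) = mex({0, 2}) = 1
G(13) = mex({0, 2}) = 1
G(14) = mex({0, 2}) = 1
Observe that G(9)..G(14) = 0, 0, 0, 1, 1, 1 repeats G(0)..G(5) = 0, 0, 0, 1, 1, 1.
For k >= max(S) = 6, G(k) is determined by the previous 6 values G(k-6)..G(k-1); a window of 6 consecutive values has recurred shifted by 9, so by induction G(k + 9) = G(k) for all k >= 0: the sequence is periodic from the start with period 9.
One period: G(0..8) = 0, 0, 0, 1, 1, 1, 2, 2, 2.
60 mod 9 = 6, so G(60) = G(6) = 2.

2


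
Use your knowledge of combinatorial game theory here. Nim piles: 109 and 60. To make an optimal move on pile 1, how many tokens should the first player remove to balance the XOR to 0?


Piles: 109 and 60
Current XOR: 109 XOR 60 = 81 (non-zero, so this is an N-position).
To make the XOR zero, we need to find a move that balances the piles.
For pile 1 (size 109): target = 109 XOR 81 = 60
We reduce pile 1 from 109 to 60.
Tokens removed: 109 - 60 = 49
Verification: 60 XOR 60 = 0

49


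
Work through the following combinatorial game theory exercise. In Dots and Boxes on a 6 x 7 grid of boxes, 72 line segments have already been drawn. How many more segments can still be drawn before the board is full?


Grid: 6 x 7 boxes, i.e. 7 rows and 8 columns of dots.
Horizontal edges: (rows + 1) * cols = 7 * 7 = 49
Vertical edges: rows * (cols + 1) = 6 * 8 = 48
Total edges: 49 + 48 = 97
Edges drawn: 72
Remaining: 97 - 72 = 25

25


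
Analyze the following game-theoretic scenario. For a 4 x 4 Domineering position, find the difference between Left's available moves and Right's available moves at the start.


Board is 4 x 4 (rows x cols).
Left (vertical) placements: (rows-1) * cols = 3 * 4 = 12
Right (horizontal) placements: rows * (cols-1) = 4 * 3 = 12
Advantage = Left - Right = 12 - 12 = 0

0


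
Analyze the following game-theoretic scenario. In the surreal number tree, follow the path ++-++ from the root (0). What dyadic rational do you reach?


Sign expansion: ++-++
Rule: track bounds (lo, hi), initially (-inf, +inf). On '+', the current value becomes lo and we move to the simplest number in (value, hi): value + 1 if hi = +inf, otherwise the midpoint (value + hi)/2. On '-', the current value becomes hi and we move to value - 1 if lo = -inf, otherwise the midpoint (lo + value)/2.
Start at 0.
Step 1: sign = +, move right. Bounds: (0, +inf). Value = 1
Step 2: sign = +, move right. Bounds: (1, +inf). Value = 2
Step 3: sign = -, move left. Bounds: (1, 2). Value = 3/2
Step 4: sign = +, move right. Bounds: (3/2, 2). Value = 7/4
Step 5: sign = +, move right. Bounds: (7/4, 2). Value = 15/8
The surreal number with sign expansion ++-++ is 15/8.

15/8


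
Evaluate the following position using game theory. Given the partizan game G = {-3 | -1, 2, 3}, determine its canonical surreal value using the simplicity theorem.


Left options: {-3}, max = -3
Right options: {-1, 2, 3}, min = -1
All options are numbers and max(Left) < min(Right), so by the simplicity theorem the value is the simplest (earliest-born) number strictly between -3 and -1.
The only integer strictly between -3 and -1 is -2.
No non-integer in the interval can be simpler: if x is a non-integer in the interval, then floor(x) or ceil(x) also lies in the interval (the interval contains an integer), and both are proper prefixes of x's sign expansion, i.e. born earlier. So the game value is -2.
Game value = -2

-2


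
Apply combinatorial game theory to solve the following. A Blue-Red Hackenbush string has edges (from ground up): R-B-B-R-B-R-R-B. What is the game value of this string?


Edges (from ground): R-B-B-R-B-R-R-B
By Berlekamp's sign-expansion rule, a Blue-Red Hackenbush stalk has the value of the surreal number whose sign sequence is the edge sequence with B -> + and R -> -.
Sign sequence: -++-+--+
Trace the sign expansion in the surreal number tree, starting from 0:
Edge 1: R (sign -) -> bounds (-inf, 0), value = -1
Edge 2: B (sign +) -> bounds (-1, 0), value = -1/2
Edge 3: B (sign +) -> bounds (-1/2, 0), value = -1/4
Edge 4: R (sign -) -> bounds (-1/2, -1/4), value = -3/8
Edge 5: B (sign +) -> bounds (-3/8, -1/4), value = -5/16
Edge 6: R (sign -) -> bounds (-3/8, -5/16), value = -11/32
Edge 7: R (sign -) -> bounds (-3/8, -11/32), value = -23/64
Edge 8: B (sign +) -> bounds (-23/64, -11/32), value = -45/128
Game value = -45/128

-45/128


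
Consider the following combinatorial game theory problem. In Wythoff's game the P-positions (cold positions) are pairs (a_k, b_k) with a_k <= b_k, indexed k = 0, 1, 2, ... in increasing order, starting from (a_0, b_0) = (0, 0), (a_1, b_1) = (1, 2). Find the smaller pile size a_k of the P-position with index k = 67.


By Wythoff's theorem, a_k = floor(k * phi) and b_k = floor(k * phi^2) = a_k + k, where phi = (1 + sqrt(5))/2 is the golden ratio.
phi = (1 + sqrt(5))/2 = 1.618034
k = 67
k * phi = 67 * 1.618034 = 108.408277
a_67 = floor(k * phi) = 108

108


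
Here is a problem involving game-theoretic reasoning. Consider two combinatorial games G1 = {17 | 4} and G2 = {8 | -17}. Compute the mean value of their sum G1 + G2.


G1 = {17 | 4}, G2 = {8 | -17}
Each is a switch {a | b} with numbers a > b; its mean value is (a + b)/2, and mean value is additive over game sums: m(G1 + G2) = m(G1) + m(G2).
Mean of G1 = (17 + (4))/2 = 21/2 = 21/2
Mean of G2 = (8 + (-17))/2 = -9/2 = -9/2
Mean of G1 + G2 = 21/2 + -9/2 = 6

6


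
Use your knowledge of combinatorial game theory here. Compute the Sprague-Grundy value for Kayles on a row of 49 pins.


Kayles: a move removes 1 or 2 adjacent pins from a contiguous row.
Removing pins from a row of k leaves two independent rows (a, b) with a + b = k - 1 (one pin) or a + b = k - 2 (two pins); an end removal gives a = 0.
By Sprague-Grundy, G(k) = mex{ G(a) XOR G(b) } over all these splits. G(0) = 0.
G(1): splits (0,0):0^0=0 -> mex({0}) = 1
G(2): splits (0,1):0^1=1 (0,0):0^0=0 -> mex({0, 1}) = 2
G(3): splits (0,2):0^2=2 (1,1):1^1=0 (0,1):0^1=1 -> mex({0, 1, 2}) = 3
G(4): splits (0,3):0^3=3 (1,2):1^2=3 (0,2):0^2=2 (1,1):1^1=0 -> mex({0, 2, 3}) = 1
G(5): splits (0,4):0^1=1 (1,3):1^3=2 (2,2):2^2=0 (0,3):0^3=3 (1,2):1^2=3 -> mex({0, 1, 2, 3}) = 4
G(6) = mex({0, 1, 2, 4}) = 3
G(7) = mex({0, 1, 3, 4, 5}) = 2
G(8) = mex({0, 2, 3, 5, 6}) = 1
G(9) = mex({0, 1, 2, 3, 6, 7}) = 4
G(10) = mex({0, 1, 3, 4, 5, 7}) = 2
G(11) = mex({0, 1, 2, 3, 4, 5}) = 6
G(12) = mex({0, 1, 2, 3, 5, 6, 7}) = 4
G(13) = mex({0, 2, 3, 4, 6, 7}) = 1
G(14) = mex({0, 1, 4, 5, 6, 7}) = 2
G(15) = mex({0, 1, 2, 3, 4, 5, 6}) = 7
G(16) = mex({0, 2, 3, 5, 6, 7}) = 1
G(17) = mex({0, 1, 2, 3, 5, 6, 7}) = 4
G(18) = mex({0, 1, 2, 4, 5, 6}) = 3
G(19) = mex({0, 1, 3, 4, 5, 7}) = 2
G(20) = mex({0, 2, 3, 4, 5, 6, 7}) = 1
G(21) = mex({0, 1, 2, 3, 5, 6, 7}) = 4
G(22) = mex({0, 1, 2, 3, 4, 5, 7}) = 6
G(23) = mex({0, 1, 2, 3, 4, 5, 6}) = 7
G(24) = mex({0, 1, 2, 3, 5, 6, 7}) = 4
G(25) = mex({0, 2, 3, 4, 6, 7}) = 1
G(26) = mex({0, 1, 3, 4, 5, 6, 7}) = 2
G(27) = mex({0, 1, 2, 3, 4, 5, 6, 7}) = 8
G(28) = mex({0, 1, 2, 3, 4, 6, 7, 8}) = 5
G(29) = mex({0, 1, 2, 3, 5, 6, 7, 8, 9}) = 4
G(30) = mex({0, 1, 2, 3, 4, 5, 6, 9, 10}) = 7
G(31) = mex({0, 1, 3, 4, 5, 7, 10, 11}) = 2
G(32) = mex({0, 2, 3, 4, 5, 6, 7, 9, 11}) = 1
G(33) = mex({0, 1, 2, 3, 4, 5, 6, 7, 9, 12}) = 8
G(34) = mex({0, 1, 2, 3, 4, 5, 7, 8, 11, 12}) = 6
G(35) = mex({0, 1, 2, 3, 4, 5, 6, 8, 9, 10, 11}) = 7
G(36) = mex({0, 1, 2, 3, 5, 6, 7, 9, 10}) = 4
G(37) = mex({0, 2, 3, 4, 6, 7, 9, 10, 11, 12}) = 1
G(38) = mex({0, 1, 3, 4, 5, 6, 7, 9, 10, 11, 12}) = 2
G(39) = mex({0, 1, 2, 4, 5, 6, 7, 9, 10, 12, 14}) = 3
G(40) = mex({0, 2, 3, 4, 6, 7, 11, 12, 14}) = 1
G(41) = mex({0, 1, 2, 3, 5, 6, 7, 9, 10, 11, 12}) = 4
G(42) = mex({0, 1, 2, 3, 4, 5, 6, 9, 10}) = 7
G(43) = mex({0, 1, 3, 4, 5, 7, 9, 10, 12, 15}) = 2
G(44) = mex({0, 2, 3, 4, 5, 6, 7, 9, 10, 12, 15}) = 1
G(45) = mex({0, 1, 2, 3, 4, 5, 6, 7, 9, 10, 12, 14}) = 8
G(46) = mex({0, 1, 3, 4, 5, 7, 8, 11, 12, 14}) = 2
G(47) = mex({0, 1, 2, 3, 4, 5, 6, 8, 9, 10, 11, 12}) = 7
G(48) = mex({0, 1, 2, 3, 5, 6, 7, 9, 10}) = 4
G(49) = mex({0, 2, 3, 4, 6, 7, 9, 10, 11, 12, 15}) = 1
Therefore G(49) = 1.

1


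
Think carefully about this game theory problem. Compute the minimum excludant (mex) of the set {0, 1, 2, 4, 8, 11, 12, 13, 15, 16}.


Set = {0, 1, 2, 4, 8, 11, 12, 13, 15, 16}
0 is in the set.
1 is in the set.
2 is in the set.
3 is NOT in the set. This is the mex.
mex = 3

3


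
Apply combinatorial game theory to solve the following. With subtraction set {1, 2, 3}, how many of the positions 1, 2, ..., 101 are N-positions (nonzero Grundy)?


Subtraction set S = {1, 2, 3}, so G(n) = n mod 4.
G(n) = 0 when n is a multiple of 4.
Multiples of 4 in [1, 101]: 25
N-positions (nonzero Grundy) = 101 - 25 = 76

76


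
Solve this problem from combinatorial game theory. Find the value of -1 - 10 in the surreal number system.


x = -1, y = 10
x - y = -1 - 10 = -11

-11


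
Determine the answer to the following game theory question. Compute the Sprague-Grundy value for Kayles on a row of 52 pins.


Kayles: a move removes 1 or 2 adjacent pins from a contiguous row.
Removing pins from a row of k leaves two independent rows (a, b) with a + b = k - 1 (one pin) or a + b = k - 2 (two pins); an end removal gives a = 0.
By Sprague-Grundy, G(k) = mex{ G(a) XOR G(b) } over all these splits. G(0) = 0.
G(1): splits (0,0):0^0=0 -> mex({0}) = 1
G(2): splits (0,1):0^1=1 (0,0):0^0=0 -> mex({0, 1}) = 2
G(3): splits (0,2):0^2=2 (1,1):1^1=0 (0,1):0^1=1 -> mex({0, 1, 2}) = 3
G(4): splits (0,3):0^3=3 (1,2):1^2=3 (0,2):0^2=2 (1,1):1^1=0 -> mex({0, 2, 3}) = 1
G(5): splits (0,4):0^1=1 (1,3):1^3=2 (2,2):2^2=0 (0,3):0^3=3 (1,2):1^2=3 -> mex({0, 1, 2, 3}) = 4
G(6) = mex({0, 1, 2, 4}) = 3
G(7) = mex({0, 1, 3, 4, 5}) = 2
G(8) = mex({0, 2, 3, 5, 6}) = 1
G(9) = mex({0, 1, 2, 3, 6, 7}) = 4
G(10) = mex({0, 1, 3, 4, 5, 7}) = 2
G(11) = mex({0, 1, 2, 3, 4, 5}) = 6
G(12) = mex({0, 1, 2, 3, 5, 6, 7}) = 4
G(13) = mex({0, 2, 3, 4, 6, 7}) = 1
G(14) = mex({0, 1, 4, 5, 6, 7}) = 2
G(15) = mex({0, 1, 2, 3, 4, 5, 6}) = 7
G(16) = mex({0, 2, 3, 5, 6, 7}) = 1
G(17) = mex({0, 1, 2, 3, 5, 6, 7}) = 4
G(18) = mex({0, 1, 2, 4, 5, 6}) = 3
G(19) = mex({0, 1, 3, 4, 5, 7}) = 2
G(20) = mex({0, 2, 3, 4, 5, 6, 7}) = 1
G(21) = mex({0, 1, 2, 3, 5, 6, 7}) = 4
G(22) = mex({0, 1, 2, 3, 4, 5, 7}) = 6
G(23) = mex({0, 1, 2, 3, 4, 5, 6}) = 7
G(24) = mex({0, 1, 2, 3, 5, 6, 7}) = 4
G(25) = mex({0, 2, 3, 4, 6, 7}) = 1
G(26) = mex({0, 1, 3, 4, 5, 6, 7}) = 2
G(27) = mex({0, 1, 2, 3, 4, 5, 6, 7}) = 8
G(28) = mex({0, 1, 2, 3, 4, 6, 7, 8}) = 5
G(29) = mex({0, 1, 2, 3, 5, 6, 7, 8, 9}) = 4
G(30) = mex({0, 1, 2, 3, 4, 5, 6, 9, 10}) = 7
G(31) = mex({0, 1, 3, 4, 5, 7, 10, 11}) = 2
G(32) = mex({0, 2, 3, 4, 5, 6, 7, 9, 11}) = 1
G(33) = mex({0, 1, 2, 3, 4, 5, 6, 7, 9, 12}) = 8
G(34) = mex({0, 1, 2, 3, 4, 5, 7, 8, 11, 12}) = 6
G(35) = mex({0, 1, 2, 3, 4, 5, 6, 8, 9, 10, 11}) = 7
G(36) = mex({0, 1, 2, 3, 5, 6, 7, 9, 10}) = 4
G(37) = mex({0, 2, 3, 4, 6, 7, 9, 10, 11, 12}) = 1
G(38) = mex({0, 1, 3, 4, 5, 6, 7, 9, 10, 11, 12}) = 2
G(39) = mex({0, 1, 2, 4, 5, 6, 7, 9, 10, 12, 14}) = 3
G(40) = mex({0, 2, 3, 4, 6, 7, 11, 12, 14}) = 1
G(41) = mex({0, 1, 2, 3, 5, 6, 7, 9, 10, 11, 12}) = 4
G(42) = mex({0, 1, 2, 3, 4, 5, 6, 9, 10}) = 7
G(43) = mex({0, 1, 3, 4, 5, 7, 9, 10, 12, 15}) = 2
G(44) = mex({0, 2, 3, 4, 5, 6, 7, 9, 10, 12, 15}) = 1
G(45) = mex({0, 1, 2, 3, 4, 5, 6, 7, 9, 10, 12, 14}) = 8
G(46) = mex({0, 1, 3, 4, 5, 7, 8, 11, 12, 14}) = 2
G(47) = mex({0, 1, 2, 3, 4, 5, 6, 8, 9, 10, 11, 12}) = 7
G(48) = mex({0, 1, 2, 3, 5, 6, 7, 9, 10}) = 4
G(49) = mex({0, 2, 3, 4, 6, 7, 9, 10, 11, 12, 15}) = 1
G(50) = mex({0, 1, 4, 5, 6, 7, 9, 11, 12, 14, 15}) = 2
G(51) = mex({0, 1, 2, 3, 4, 5, 6, 7, 9, 12, 14, 15}) = 8
G(52) = mex({0, 2, 3, 4, 5, 6, 7, 8, 11, 12, 15}) = 1
Therefore G(52) = 1.

1


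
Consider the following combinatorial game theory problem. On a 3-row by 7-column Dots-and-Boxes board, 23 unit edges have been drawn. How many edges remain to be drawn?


Grid: 3 x 7 boxes, i.e. 4 rows and 8 columns of dots.
Horizontal edges: (rows + 1) * cols = 4 * 7 = 28
Vertical edges: rows * (cols + 1) = 3 * 8 = 24
Total edges: 28 + 24 = 52
Edges drawn: 23
Remaining: 52 - 23 = 29

29


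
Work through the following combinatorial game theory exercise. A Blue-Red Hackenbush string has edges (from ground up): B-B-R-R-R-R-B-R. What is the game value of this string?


Edges (from ground): B-B-R-R-R-R-B-R
By Berlekamp's sign-expansion rule, a Blue-Red Hackenbush stalk has the value of the surreal number whose sign sequence is the edge sequence with B -> + and R -> -.
Sign sequence: ++----+-
Trace the sign expansion in the surreal number tree, starting from 0:
Edge 1: B (sign +) -> bounds (0, +inf), value = 1
Edge 2: B (sign +) -> bounds (1, +inf), value = 2
Edge 3: R (sign -) -> bounds (1, 2), value = 3/2
Edge 4: R (sign -) -> bounds (1, 3/2), value = 5/4
Edge 5: R (sign -) -> bounds (1, 5/4), value = 9/8
Edge 6: R (sign -) -> bounds (1, 9/8), value = 17/16
Edge 7: B (sign +) -> bounds (17/16, 9/8), value = 35/32
Edge 8: R (sign -) -> bounds (17/16, 35/32), value = 69/64
Game value = 69/64

69/64


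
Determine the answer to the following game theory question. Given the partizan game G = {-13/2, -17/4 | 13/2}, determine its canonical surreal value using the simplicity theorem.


Left options: {-13/2, -17/4}, max = -17/4
Right options: {13/2}, min = 13/2
All options are numbers and max(Left) < min(Right), so by the simplicity theorem the value is the simplest (earliest-born) number strictly between -17/4 and 13/2.
Integers -4 through 6 all lie strictly between -17/4 and 13/2.
Among integers, the simplest (lowest birthday = smallest |n|; 0 is born on day 0, +-n on day n) is 0.
No non-integer in the interval can be simpler: if x is a non-integer in the interval, then floor(x) or ceil(x) also lies in the interval (the interval contains an integer), and both are proper prefixes of x's sign expansion, i.e. born earlier. So the game value is 0.
Game value = 0

0


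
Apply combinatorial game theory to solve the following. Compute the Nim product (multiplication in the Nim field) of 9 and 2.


Nim multiplication is bilinear over XOR: (u XOR v) * w = (u*w) XOR (v*w).
So we split each operand into its bit components and XOR the pairwise Nim products.
9 = 1 + 8 (as XOR of powers of 2).
2 = 2 (as XOR of powers of 2).
Using the standard Nim-product table on single bits:
  2*2 = 3,   2*4 = 8,   2*8 = 12,
  4*4 = 6,   4*8 = 11,  8*8 = 13,
and  1*x = x (identity), k*l = l*k (commutative).
Pairwise Nim products:
  1 * 2 = 2
  8 * 2 = 12
XOR them: 2 XOR 12 = 14.
Result: 9 * 2 = 14 (in Nim).

14


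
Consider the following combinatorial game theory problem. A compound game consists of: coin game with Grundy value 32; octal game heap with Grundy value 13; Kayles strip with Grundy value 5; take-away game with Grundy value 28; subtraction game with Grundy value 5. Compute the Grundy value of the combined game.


By the Sprague-Grundy theorem, the Grundy value of a sum of games is the XOR of individual Grundy values.
coin game: Grundy value = 32. Running XOR: 0 XOR 32 = 32
octal game heap: Grundy value = 13. Running XOR: 32 XOR 13 = 45
Kayles strip: Grundy value = 5. Running XOR: 45 XOR 5 = 40
take-away game: Grundy value = 28. Running XOR: 40 XOR 28 = 52
subtraction game: Grundy value = 5. Running XOR: 52 XOR 5 = 49
The combined Grundy value is 49.

49


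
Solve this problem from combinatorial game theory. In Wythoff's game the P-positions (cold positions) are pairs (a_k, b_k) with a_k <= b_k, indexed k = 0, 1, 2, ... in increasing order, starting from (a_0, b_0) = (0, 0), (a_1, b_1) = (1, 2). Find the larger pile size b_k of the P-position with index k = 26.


By Wythoff's theorem, a_k = floor(k * phi) and b_k = floor(k * phi^2) = a_k + k, where phi = (1 + sqrt(5))/2 is the golden ratio.
phi = (1 + sqrt(5))/2 = 1.618034
phi^2 = phi + 1 = 2.618034
k = 26
k * phi^2 = 26 * 2.618034 = 68.068884
b_26 = floor(k * phi^2) = 68 (check: a_26 + k = 42 + 26 = 68)

68


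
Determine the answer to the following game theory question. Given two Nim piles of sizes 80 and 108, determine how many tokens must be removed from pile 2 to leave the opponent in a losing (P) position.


Piles: 80 and 108
Current XOR: 80 XOR 108 = 60 (non-zero, so this is an N-position).
To make the XOR zero, we need to find a move that balances the piles.
For pile 2 (size 108): target = 108 XOR 60 = 80
We reduce pile 2 from 108 to 80.
Tokens removed: 108 - 80 = 28
Verification: 80 XOR 80 = 0

28


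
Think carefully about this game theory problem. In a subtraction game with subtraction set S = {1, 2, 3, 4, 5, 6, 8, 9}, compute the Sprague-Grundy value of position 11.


The subtraction set is S = {1, 2, 3, 4, 5, 6, 8, 9}.
G(k) = mex{ G(k - s) : s in S, s <= k }. We compute iteratively: G(0) = 0.
G(1) = mex({0}) = 1
G(2) = mex({0, 1}) = 2
G(3) = mex({0, 1, 2}) = 3
G(4) = mex({0, 1, 2, 3}) = 4
G(5) = mex({0, 1, 2, 3, 4}) = 5
G(6) = mex({0, 1, 2, 3, 4, 5}) = 6
G(7) = mex({1, 2, 3, 4, 5, 6}) = 0
G(8) = mex({0, 2, 3, 4, 5, 6}) = 1
G(9) = mex({0, 1, 3, 4, 5, 6}) = 2
G(10) = mex({0, 1, 2, 4, 5, 6}) = 3
G(11) = mex({0, 1, 2, 3, 5, 6}) = 4
Therefore G(11) = 4.

4


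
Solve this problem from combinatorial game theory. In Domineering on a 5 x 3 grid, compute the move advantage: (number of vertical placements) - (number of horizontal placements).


Board is 5 x 3 (rows x cols).
Left (vertical) placements: (rows-1) * cols = 4 * 3 = 12
Right (horizontal) placements: rows * (cols-1) = 5 * 2 = 10
Advantage = Left - Right = 12 - 10 = 2

2


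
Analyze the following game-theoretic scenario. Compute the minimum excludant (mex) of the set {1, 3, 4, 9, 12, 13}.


Set = {1, 3, 4, 9, 12, 13}
0 is NOT in the set. This is the mex.
mex = 0

0


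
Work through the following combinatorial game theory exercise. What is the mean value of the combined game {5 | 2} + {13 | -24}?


G1 = {5 | 2}, G2 = {13 | -24}
Each is a switch {a | b} with numbers a > b; its mean value is (a + b)/2, and mean value is additive over game sums: m(G1 + G2) = m(G1) + m(G2).
Mean of G1 = (5 + (2))/2 = 7/2 = 7/2
Mean of G2 = (13 + (-24))/2 = -11/2 = -11/2
Mean of G1 + G2 = 7/2 + -11/2 = -2

-2


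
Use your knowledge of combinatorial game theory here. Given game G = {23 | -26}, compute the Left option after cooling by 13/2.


Original game: {23 | -26} (a switch {a | b} with a > b).
Cooling by t (for t below the temperature (a - b)/2 = 49/2) taxes each move by t: {a | b} cooled by t is {a - t | b + t}.
Cooling amount: t = 13/2
Cooled Left option: 23 - 13/2 = 33/2
Cooled Right option: -26 + 13/2 = -39/2
Cooled game: {33/2 | -39/2}
Left option = 33/2

33/2


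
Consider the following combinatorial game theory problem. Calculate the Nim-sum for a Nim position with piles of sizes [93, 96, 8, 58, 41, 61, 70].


We need the XOR (exclusive or) of all pile sizes.
After XOR-ing pile 1 (size 93): 0 XOR 93 = 93
After XOR-ing pile 2 (size 96): 93 XOR 96 = 61
After XOR-ing pile 3 (size 8): 61 XOR 8 = 53
After XOR-ing pile 4 (size 58): 53 XOR 58 = 15
After XOR-ing pile 5 (size 41): 15 XOR 41 = 38
After XOR-ing pile 6 (size 61): 38 XOR 61 = 27
After XOR-ing pile 7 (size 70): 27 XOR 70 = 93
The Nim-value of this position is 93.

93


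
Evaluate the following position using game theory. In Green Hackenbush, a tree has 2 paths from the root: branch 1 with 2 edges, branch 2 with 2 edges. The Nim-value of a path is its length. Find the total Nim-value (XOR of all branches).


The tree has 2 branches from the ground vertex.
In Green Hackenbush, the Nim-value of a simple path of length k is k.
Branch 1: length 2, Nim-value = 2
Branch 2: length 2, Nim-value = 2
Total Nim-value = XOR of all branch values:
0 XOR 2 = 2
2 XOR 2 = 0
Nim-value of the tree = 0

0


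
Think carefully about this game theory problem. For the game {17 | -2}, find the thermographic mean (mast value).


Game = {17 | -2}, a switch {a | b} with numbers a > b.
Its thermograph has left wall a - t and right wall b + t, which meet at t = (a - b)/2, where both equal (a + b)/2. So the mast (mean value) is at (a + b)/2.
Mean = (17 + (-2))/2 = 15/2 = 15/2

15/2


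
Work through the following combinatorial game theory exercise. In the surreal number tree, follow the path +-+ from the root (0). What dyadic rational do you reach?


Sign expansion: +-+
Rule: track bounds (lo, hi), initially (-inf, +inf). On '+', the current value becomes lo and we move to the simplest number in (value, hi): value + 1 if hi = +inf, otherwise the midpoint (value + hi)/2. On '-', the current value becomes hi and we move to value - 1 if lo = -inf, otherwise the midpoint (lo + value)/2.
Start at 0.
Step 1: sign = +, move right. Bounds: (0, +inf). Value = 1
Step 2: sign = -, move left. Bounds: (0, 1). Value = 1/2
Step 3: sign = +, move right. Bounds: (1/2, 1). Value = 3/4
The surreal number with sign expansion +-+ is 3/4.

3/4


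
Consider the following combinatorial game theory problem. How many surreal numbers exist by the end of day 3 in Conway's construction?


Day 0: {|} = 0 is born. Count = 1.
Day n: the number of surreal numbers born by day n is 2^(n+1) - 1.
By day 0: 2^1 - 1 = 1
By day 1: 2^2 - 1 = 3
By day 2: 2^3 - 1 = 7
By day 3: 2^4 - 1 = 15
By day 3: 15 surreal numbers.

15


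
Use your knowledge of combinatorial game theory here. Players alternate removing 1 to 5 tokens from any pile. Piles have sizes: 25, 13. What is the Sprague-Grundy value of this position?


Subtraction set: {1, 2, 3, 4, 5}
For this subtraction set, G(n) = n mod 6 (period = max + 1 = 6).
Pile 1 (size 25): G(25) = 25 mod 6 = 1
Pile 2 (size 13): G(13) = 13 mod 6 = 1
Total Grundy value = XOR of all: 1 XOR 1 = 0

0


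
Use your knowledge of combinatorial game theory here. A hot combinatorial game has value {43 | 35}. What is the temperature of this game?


The game is {43 | 35}, a switch {a | b} with numbers a > b.
Cooling {a | b} by t gives {a - t | b + t}, which stops being hot when a - t = b + t, i.e. at t = (a - b)/2. So the temperature of a switch is (a - b)/2.
Temperature = (Left option - Right option) / 2
= (43 - (35)) / 2
= 8 / 2
= 4

4


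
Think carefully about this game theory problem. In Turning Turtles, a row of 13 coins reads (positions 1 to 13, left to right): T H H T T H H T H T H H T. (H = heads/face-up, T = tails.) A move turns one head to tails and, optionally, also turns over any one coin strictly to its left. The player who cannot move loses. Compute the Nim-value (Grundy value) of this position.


Coins: T H H T T H H T H T H H T
Key fact: a single head at position k behaves exactly like a Nim heap of size k (turning it to T and optionally flipping a coin at j < k corresponds to moving the heap from k to j, or to 0), and heads combine as a disjunctive sum (two heads at the same place would cancel, matching j XOR j = 0). So the Nim-value is the XOR of the 1-indexed positions of the heads.
Face-up positions (1-indexed): [2, 3, 6, 7, 9, 11, 12]
XOR 0 with 2: 0 XOR 2 = 2
XOR 2 with 3: 2 XOR 3 = 1
XOR 1 with 6: 1 XOR 6 = 7
XOR 7 with 7: 7 XOR 7 = 0
XOR 0 with 9: 0 XOR 9 = 9
XOR 9 with 11: 9 XOR 11 = 2
XOR 2 with 12: 2 XOR 12 = 14
Nim-value = 14

14


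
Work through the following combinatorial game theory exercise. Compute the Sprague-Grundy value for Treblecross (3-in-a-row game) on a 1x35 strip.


Treblecross: place X on empty cells; 3-in-a-row wins.
Playing within two cells of an existing X lets the opponent win at once, so sensible play treats the cells i-2..i+2 around each X as dead. The player left with no safe cell loses, so this is a normal-play take-away game on strips of safe cells.
Placing X at cell i (0-indexed) of a strip of k safe cells leaves independent strips of sizes max(0, i-2) and max(0, k-i-3). Hence G(k) = mex{ G(max(0,i-2)) XOR G(max(0,k-i-3)) : 0 <= i < k }, with G(0) = 0.
G(1): splits (0,0):0^0=0 -> mex({0}) = 1
G(2): splits (0,0):0^0=0 -> mex({0}) = 1
G(3): splits (0,0):0^0=0 -> mex({0}) = 1
G(4): splits (0,1):0^1=1 (0,0):0^0=0 -> mex({0, 1}) = 2
G(5): splits (0,2):0^1=1 (0,1):0^1=1 (0,0):0^0=0 -> mex({0, 1}) = 2
G(6) = mex({1}) = 0
G(7) = mex({0, 1, 2}) = 3
G(8) = mex({0, 1, 2}) = 3
G(9) = mex({0, 2}) = 1
G(10) = mex({0, 2, 3}) = 1
G(11) = mex({0, 3}) = 1
G(12) = mex({1, 3}) = 0
G(13) = mex({0, 1, 2, 3}) = 4
G(14) = mex({0, 1, 2}) = 3
G(15) = mex({0, 1, 2}) = 3
G(16) = mex({0, 1, 2, 4}) = 3
G(17) = mex({0, 1, 3, 4}) = 2
G(18) = mex({0, 1, 3, 4}) = 2
G(19) = mex({0, 1, 3, 5}) = 2
G(20) = mex({0, 1, 2, 3, 5}) = 4
G(21) = mex({0, 1, 2, 3, 5}) = 4
G(22) = mex({1, 2, 6}) = 0
G(23) = mex({0, 1, 2, 3, 4, 6}) = 5
G(24) = mex({0, 1, 2, 3, 4}) = 5
G(25) = mex({0, 1, 3, 4, 7}) = 2
G(26) = mex({0, 1, 3, 4, 5, 7}) = 2
G(27) = mex({0, 1, 3, 5}) = 2
G(28) = mex({0, 1, 2, 5}) = 3
G(29) = mex({0, 1, 2, 4, 5, 6}) = 3
G(30) = mex({1, 2, 4, 6}) = 0
G(31) = mex({0, 1, 2, 3, 4, 6}) = 5
G(32) = mex({1, 2, 3, 4, 7}) = 0
G(33) = mex({0, 3, 7}) = 1
G(34) = mex({0, 2, 3, 5, 7}) = 1
G(35) = mex({0, 2, 3, 5, 6}) = 1
Therefore G(35) = 1.

1


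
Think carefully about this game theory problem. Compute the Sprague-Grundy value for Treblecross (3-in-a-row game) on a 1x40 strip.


Treblecross: place X on empty cells; 3-in-a-row wins.
Playing within two cells of an existing X lets the opponent win at once, so sensible play treats the cells i-2..i+2 around each X as dead. The player left with no safe cell loses, so this is a normal-play take-away game on strips of safe cells.
Placing X at cell i (0-indexed) of a strip of k safe cells leaves independent strips of sizes max(0, i-2) and max(0, k-i-3). Hence G(k) = mex{ G(max(0,i-2)) XOR G(max(0,k-i-3)) : 0 <= i < k }, with G(0) = 0.
G(1): splits (0,0):0^0=0 -> mex({0}) = 1
G(2): splits (0,0):0^0=0 -> mex({0}) = 1
G(3): splits (0,0):0^0=0 -> mex({0}) = 1
G(4): splits (0,1):0^1=1 (0,0):0^0=0 -> mex({0, 1}) = 2
G(5): splits (0,2):0^1=1 (0,1):0^1=1 (0,0):0^0=0 -> mex({0, 1}) = 2
G(6) = mex({1}) = 0
G(7) = mex({0, 1, 2}) = 3
G(8) = mex({0, 1, 2}) = 3
G(9) = mex({0, 2}) = 1
G(10) = mex({0, 2, 3}) = 1
G(11) = mex({0, 3}) = 1
G(12) = mex({1, 3}) = 0
G(13) = mex({0, 1, 2, 3}) = 4
G(14) = mex({0, 1, 2}) = 3
G(15) = mex({0, 1, 2}) = 3
G(16) = mex({0, 1, 2, 4}) = 3
G(17) = mex({0, 1, 3, 4}) = 2
G(18) = mex({0, 1, 3, 4}) = 2
G(19) = mex({0, 1, 3, 5}) = 2
G(20) = mex({0, 1, 2, 3, 5}) = 4
G(21) = mex({0, 1, 2, 3, 5}) = 4
G(22) = mex({1, 2, 6}) = 0
G(23) = mex({0, 1, 2, 3, 4, 6}) = 5
G(24) = mex({0, 1, 2, 3, 4}) = 5
G(25) = mex({0, 1, 3, 4, 7}) = 2
G(26) = mex({0, 1, 3, 4, 5, 7}) = 2
G(27) = mex({0, 1, 3, 5}) = 2
G(28) = mex({0, 1, 2, 5}) = 3
G(29) = mex({0, 1, 2, 4, 5, 6}) = 3
G(30) = mex({1, 2, 4, 6}) = 0
G(31) = mex({0, 1, 2, 3, 4, 6}) = 5
G(32) = mex({1, 2, 3, 4, 7}) = 0
G(33) = mex({0, 3, 7}) = 1
G(34) = mex({0, 2, 3, 5, 7}) = 1
G(35) = mex({0, 2, 3, 5, 6}) = 1
G(36) = mex({0, 1, 2, 5, 6}) = 3
G(37) = mex({0, 1, 2, 4, 5, 6}) = 3
G(38) = mex({0, 1, 2, 4}) = 3
G(39) = mex({0, 1, 2, 3, 4, 7}) = 5
G(40) = mex({0, 1, 2, 3, 4, 5, 7}) = 6
Therefore G(40) = 6.

6


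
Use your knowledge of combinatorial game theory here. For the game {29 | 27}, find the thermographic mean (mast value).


Game = {29 | 27}, a switch {a | b} with numbers a > b.
Its thermograph has left wall a - t and right wall b + t, which meet at t = (a - b)/2, where both equal (a + b)/2. So the mast (mean value) is at (a + b)/2.
Mean = (29 + (27))/2 = 56/2 = 28

28


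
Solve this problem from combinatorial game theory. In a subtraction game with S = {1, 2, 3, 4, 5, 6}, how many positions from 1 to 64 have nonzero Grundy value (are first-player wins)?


Subtraction set S = {1, 2, 3, 4, 5, 6}, so G(n) = n mod 7.
G(n) = 0 when n is a multiple of 7.
Multiples of 7 in [1, 64]: 9
N-positions (nonzero Grundy) = 64 - 9 = 55

55


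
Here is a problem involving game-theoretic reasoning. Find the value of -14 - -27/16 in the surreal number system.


x = -14, y = -27/16
Converting to common denominator: 16
x = -224/16, y = -27/16
x - y = -14 - -27/16 = -197/16

-197/16


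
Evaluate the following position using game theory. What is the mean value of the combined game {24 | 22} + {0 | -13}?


G1 = {24 | 22}, G2 = {0 | -13}
Each is a switch {a | b} with numbers a > b; its mean value is (a + b)/2, and mean value is additive over game sums: m(G1 + G2) = m(G1) + m(G2).
Mean of G1 = (24 + (22))/2 = 46/2 = 23
Mean of G2 = (0 + (-13))/2 = -13/2 = -13/2
Mean of G1 + G2 = 23 + -13/2 = 33/2

33/2


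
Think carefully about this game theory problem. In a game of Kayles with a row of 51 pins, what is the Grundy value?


Kayles: a move removes 1 or 2 adjacent pins from a contiguous row.
Removing pins from a row of k leaves two independent rows (a, b) with a + b = k - 1 (one pin) or a + b = k - 2 (two pins); an end removal gives a = 0.
By Sprague-Grundy, G(k) = mex{ G(a) XOR G(b) } over all these splits. G(0) = 0.
G(1): splits (0,0):0^0=0 -> mex({0}) = 1
G(2): splits (0,1):0^1=1 (0,0):0^0=0 -> mex({0, 1}) = 2
G(3): splits (0,2):0^2=2 (1,1):1^1=0 (0,1):0^1=1 -> mex({0, 1, 2}) = 3
G(4): splits (0,3):0^3=3 (1,2):1^2=3 (0,2):0^2=2 (1,1):1^1=0 -> mex({0, 2, 3}) = 1
G(5): splits (0,4):0^1=1 (1,3):1^3=2 (2,2):2^2=0 (0,3):0^3=3 (1,2):1^2=3 -> mex({0, 1, 2, 3}) = 4
G(6) = mex({0, 1, 2, 4}) = 3
G(7) = mex({0, 1, 3, 4, 5}) = 2
G(8) = mex({0, 2, 3, 5, 6}) = 1
G(9) = mex({0, 1, 2, 3, 6, 7}) = 4
G(10) = mex({0, 1, 3, 4, 5, 7}) = 2
G(11) = mex({0, 1, 2, 3, 4, 5}) = 6
G(12) = mex({0, 1, 2, 3, 5, 6, 7}) = 4
G(13) = mex({0, 2, 3, 4, 6, 7}) = 1
G(14) = mex({0, 1, 4, 5, 6, 7}) = 2
G(15) = mex({0, 1, 2, 3, 4, 5, 6}) = 7
G(16) = mex({0, 2, 3, 5, 6, 7}) = 1
G(17) = mex({0, 1, 2, 3, 5, 6, 7}) = 4
G(18) = mex({0, 1, 2, 4, 5, 6}) = 3
G(19) = mex({0, 1, 3, 4, 5, 7}) = 2
G(20) = mex({0, 2, 3, 4, 5, 6, 7}) = 1
G(21) = mex({0, 1, 2, 3, 5, 6, 7}) = 4
G(22) = mex({0, 1, 2, 3, 4, 5, 7}) = 6
G(23) = mex({0, 1, 2, 3, 4, 5, 6}) = 7
G(24) = mex({0, 1, 2, 3, 5, 6, 7}) = 4
G(25) = mex({0, 2, 3, 4, 6, 7}) = 1
G(26) = mex({0, 1, 3, 4, 5, 6, 7}) = 2
G(27) = mex({0, 1, 2, 3, 4, 5, 6, 7}) = 8
G(28) = mex({0, 1, 2, 3, 4, 6, 7, 8}) = 5
G(29) = mex({0, 1, 2, 3, 5, 6, 7, 8, 9}) = 4
G(30) = mex({0, 1, 2, 3, 4, 5, 6, 9, 10}) = 7
G(31) = mex({0, 1, 3, 4, 5, 7, 10, 11}) = 2
G(32) = mex({0, 2, 3, 4, 5, 6, 7, 9, 11}) = 1
G(33) = mex({0, 1, 2, 3, 4, 5, 6, 7, 9, 12}) = 8
G(34) = mex({0, 1, 2, 3, 4, 5, 7, 8, 11, 12}) = 6
G(35) = mex({0, 1, 2, 3, 4, 5, 6, 8, 9, 10, 11}) = 7
G(36) = mex({0, 1, 2, 3, 5, 6, 7, 9, 10}) = 4
G(37) = mex({0, 2, 3, 4, 6, 7, 9, 10, 11, 12}) = 1
G(38) = mex({0, 1, 3, 4, 5, 6, 7, 9, 10, 11, 12}) = 2
G(39) = mex({0, 1, 2, 4, 5, 6, 7, 9, 10, 12, 14}) = 3
G(40) = mex({0, 2, 3, 4, 6, 7, 11, 12, 14}) = 1
G(41) = mex({0, 1, 2, 3, 5, 6, 7, 9, 10, 11, 12}) = 4
G(42) = mex({0, 1, 2, 3, 4, 5, 6, 9, 10}) = 7
G(43) = mex({0, 1, 3, 4, 5, 7, 9, 10, 12, 15}) = 2
G(44) = mex({0, 2, 3, 4, 5, 6, 7, 9, 10, 12, 15}) = 1
G(45) = mex({0, 1, 2, 3, 4, 5, 6, 7, 9, 10, 12, 14}) = 8
G(46) = mex({0, 1, 3, 4, 5, 7, 8, 11, 12, 14}) = 2
G(47) = mex({0, 1, 2, 3, 4, 5, 6, 8, 9, 10, 11, 12}) = 7
G(48) = mex({0, 1, 2, 3, 5, 6, 7, 9, 10}) = 4
G(49) = mex({0, 2, 3, 4, 6, 7, 9, 10, 11, 12, 15}) = 1
G(50) = mex({0, 1, 4, 5, 6, 7, 9, 11, 12, 14, 15}) = 2
G(51) = mex({0, 1, 2, 3, 4, 5, 6, 7, 9, 12, 14, 15}) = 8
Therefore G(51) = 8.

8


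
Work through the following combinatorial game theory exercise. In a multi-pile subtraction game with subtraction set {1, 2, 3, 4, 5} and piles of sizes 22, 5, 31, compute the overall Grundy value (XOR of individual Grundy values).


Subtraction set: {1, 2, 3, 4, 5}
For this subtraction set, G(n) = n mod 6 (period = max + 1 = 6).
Pile 1 (size 22): G(22) = 22 mod 6 = 4
Pile 2 (size 5): G(5) = 5 mod 6 = 5
Pile 3 (size 31): G(31) = 31 mod 6 = 1
Total Grundy value = XOR of all: 4 XOR 5 XOR 1 = 0

0


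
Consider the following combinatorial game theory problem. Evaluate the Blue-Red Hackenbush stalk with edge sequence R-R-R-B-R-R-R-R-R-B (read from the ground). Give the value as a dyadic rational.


Edges (from ground): R-R-R-B-R-R-R-R-R-B
By Berlekamp's sign-expansion rule, a Blue-Red Hackenbush stalk has the value of the surreal number whose sign sequence is the edge sequence with B -> + and R -> -.
Sign sequence: ---+-----+
Trace the sign expansion in the surreal number tree, starting from 0:
Edge 1: R (sign -) -> bounds (-inf, 0), value = -1
Edge 2: R (sign -) -> bounds (-inf, -1), value = -2
Edge 3: R (sign -) -> bounds (-inf, -2), value = -3
Edge 4: B (sign +) -> bounds (-3, -2), value = -5/2
Edge 5: R (sign -) -> bounds (-3, -5/2), value = -11/4
Edge 6: R (sign -) -> bounds (-3, -11/4), value = -23/8
Edge 7: R (sign -) -> bounds (-3, -23/8), value = -47/16
Edge 8: R (sign -) -> bounds (-3, -47/16), value = -95/32
Edge 9: R (sign -) -> bounds (-3, -95/32), value = -191/64
Edge 10: B (sign +) -> bounds (-191/64, -95/32), value = -381/128
Game value = -381/128

-381/128
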